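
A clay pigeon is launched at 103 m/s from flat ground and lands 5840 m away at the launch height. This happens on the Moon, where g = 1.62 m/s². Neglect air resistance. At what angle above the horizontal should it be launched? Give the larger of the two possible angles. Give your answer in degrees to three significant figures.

From R = (v₀²/g) sin 2θ: sin 2θ = 1.62 × 5840 / 10609 = 0.8918.
2θ = 63.10° or 180° − 63.10° = 116.9°, so θ = 31.55° or 58.45°.
The larger angle is 58.45°.

58.5°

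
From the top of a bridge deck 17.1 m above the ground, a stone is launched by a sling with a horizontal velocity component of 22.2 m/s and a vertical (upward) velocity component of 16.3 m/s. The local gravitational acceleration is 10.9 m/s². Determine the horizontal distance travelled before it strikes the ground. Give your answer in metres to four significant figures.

84.66 m

The projectile lands when y = 17.1 + (16.30) t − ½·10.9·t² = 0. Positive root: t = (16.30 + √(16.30² + 2·10.9·17.1)) / 10.9 = (16.30 + 25.27) / 10.9 = 3.814 s.
Horizontal distance: R = vₓ t = 22.20 × 3.814 = 84.66 m.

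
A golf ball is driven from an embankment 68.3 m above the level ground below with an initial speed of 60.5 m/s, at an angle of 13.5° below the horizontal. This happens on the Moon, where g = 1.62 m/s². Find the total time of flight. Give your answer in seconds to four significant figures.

3.944 s

Components: vₓ = 60.50 cos 13.5° = 58.83 m/s, v_y0 = −14.12 m/s (downward).
With up positive and y = 0 at the ground: y(t) = 68.3 + (−14.12) t − 0.8100 t². Setting y = 0 and taking the positive root: t = [−14.12 + √(14.12² + 2·1.62·68.3)] / 1.62 = (−14.12 + 20.51) / 1.62 = 3.944 s.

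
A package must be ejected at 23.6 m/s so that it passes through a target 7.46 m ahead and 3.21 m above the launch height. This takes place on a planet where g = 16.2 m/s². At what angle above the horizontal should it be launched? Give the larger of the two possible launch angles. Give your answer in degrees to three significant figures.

Trajectory: y = x tanθ − g x² (1 + tan²θ)/(2v₀²). With x = 7.46, y = 3.21, v₀ = 23.6, g = 16.2:
0.8094 tan²θ − 7.46 tanθ + (4.019) = 0.
tanθ = [7.46 ± √(7.46² − 4 × 0.8094 × (4.019))] / (2 × 0.8094) = (7.46 ± 6.530) / 1.619, giving tanθ = 0.5746 or 8.643.
θ = 29.88° or 83.40°; the larger is 83.40°.

83.4°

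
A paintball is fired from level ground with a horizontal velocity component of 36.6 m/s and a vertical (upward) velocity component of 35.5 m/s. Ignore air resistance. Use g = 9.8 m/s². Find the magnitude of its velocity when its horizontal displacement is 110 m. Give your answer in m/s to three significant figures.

x = vₓ t ⇒ t = 110/36.60 = 3.005 s.
Vertical velocity there: v_y = v_y0 − g t = 35.50 − 9.80 × 3.005 = 6.046 m/s.
Speed: √(vₓ² + v_y²) = √(36.60² + 6.046²) = 37.10 m/s.

37.1 m/s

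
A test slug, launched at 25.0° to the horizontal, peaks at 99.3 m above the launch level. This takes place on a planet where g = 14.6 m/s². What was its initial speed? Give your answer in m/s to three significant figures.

At the peak v_y = 0, so v_y0 = √(2gH) = √(2 × 14.6 × 99.3) = 53.85 m/s.
v_y0 = v₀ sin θ ⇒ v₀ = 53.85 / sin 25.0° = 127.4 m/s.

127 m/s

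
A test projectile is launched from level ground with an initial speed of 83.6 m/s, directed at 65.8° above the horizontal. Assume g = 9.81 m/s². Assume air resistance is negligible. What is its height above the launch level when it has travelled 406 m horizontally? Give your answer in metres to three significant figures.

Resolve: vₓ = 83.60 cos 65.8° = 34.27 m/s and v_y0 = 83.60 sin 65.8° = 76.25 m/s.
x = vₓ t ⇒ t = 406/34.27 = 11.85 s.
Height: y = v_y0 t − ½ g t² = 76.25 × 11.85 − 4.905 × 11.85² = 903.4 − 688.5 = 214.9 m.

215 m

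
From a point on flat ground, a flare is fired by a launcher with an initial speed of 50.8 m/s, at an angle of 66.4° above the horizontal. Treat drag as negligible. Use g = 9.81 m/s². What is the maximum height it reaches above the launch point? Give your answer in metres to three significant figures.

110 m

Resolve: vₓ = 50.80 cos 66.4° = 20.34 m/s and v_y0 = 50.80 sin 66.4° = 46.55 m/s.
At the apex v_y = 0, so H = v_y0²/(2g) = 46.55²/19.62 = 110.4 m.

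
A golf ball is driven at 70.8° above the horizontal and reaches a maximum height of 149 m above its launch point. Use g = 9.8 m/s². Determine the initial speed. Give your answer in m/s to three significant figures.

57.2 m/s

At the peak v_y = 0, so v_y0 = √(2gH) = √(2 × 9.80 × 149) = 54.04 m/s.
v_y0 = v₀ sin θ ⇒ v₀ = 54.04 / sin 70.8° = 57.22 m/s.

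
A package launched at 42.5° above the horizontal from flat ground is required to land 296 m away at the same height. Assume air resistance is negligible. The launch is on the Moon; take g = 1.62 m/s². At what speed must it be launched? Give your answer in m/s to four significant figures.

On level ground R = v₀² sin 2θ / g ⇒ v₀ = √(gR / sin 2θ).
v₀ = √(1.62 × 296 / sin 85.00°) = √(479.5 / 0.9962) = √481.35 = 21.94 m/s.

21.94 m/s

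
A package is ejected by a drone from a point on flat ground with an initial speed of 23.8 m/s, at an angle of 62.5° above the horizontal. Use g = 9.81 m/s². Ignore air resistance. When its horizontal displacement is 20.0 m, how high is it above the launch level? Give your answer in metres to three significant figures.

Components: vₓ = 23.80 cos 62.5° = 10.99 m/s, v_y0 = 23.80 sin 62.5° = 21.11 m/s.
At x = 20.0 m, t = x/vₓ = 20.0/10.99 = 1.820 s.
Height: y = v_y0 t − ½ g t² = 21.11 × 1.820 − 4.905 × 1.820² = 38.42 − 16.25 = 22.17 m.

22.2 m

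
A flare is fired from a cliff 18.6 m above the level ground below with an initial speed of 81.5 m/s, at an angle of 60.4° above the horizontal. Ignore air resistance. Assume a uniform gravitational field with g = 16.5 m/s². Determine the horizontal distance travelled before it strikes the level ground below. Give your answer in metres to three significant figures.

356 m

Components: vₓ = 81.50 cos 60.4° = 40.26 m/s, v_y0 = 81.50 sin 60.4° = 70.86 m/s.
Vertical motion (up positive, ground at y = 0): 8.250 t² − (70.86) t − 18.6 = 0, so t = (70.86 + √(70.86² + 2·16.5·18.6)) / 16.5 = (70.86 + 75.07) / 16.5 = 8.844 s.
Horizontal distance: R = vₓ t = 40.26 × 8.844 = 356.0 m.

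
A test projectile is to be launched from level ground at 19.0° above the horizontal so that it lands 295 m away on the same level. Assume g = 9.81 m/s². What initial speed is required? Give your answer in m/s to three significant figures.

68.6 m/s

Level-ground range: R = v₀² sin(2θ)/g, so v₀ = √(gR / sin 2θ).
v₀ = √(9.81 × 295 / sin 38.00°) = √(2894 / 0.6157) = √4700.6 = 68.56 m/s.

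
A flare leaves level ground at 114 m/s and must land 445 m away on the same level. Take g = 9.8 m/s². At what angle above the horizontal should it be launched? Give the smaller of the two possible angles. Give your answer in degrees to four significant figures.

Level-ground range R = v₀² sin(2θ)/g ⇒ sin(2θ) = gR/v₀² = 9.80 × 445 / 114² = 0.3356.
2θ = 19.61° or 180° − 19.61° = 160.4°, so θ = 9.803° or 80.20°.
The smaller angle is 9.803°.

9.803°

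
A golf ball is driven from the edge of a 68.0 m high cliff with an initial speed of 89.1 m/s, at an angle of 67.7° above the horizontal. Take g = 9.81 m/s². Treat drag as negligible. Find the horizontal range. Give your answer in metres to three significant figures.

Components: vₓ = 89.10 cos 67.7° = 33.81 m/s, v_y0 = 89.10 sin 67.7° = 82.44 m/s.
Vertical motion (up positive, ground at y = 0): 4.905 t² − (82.44) t − 68.0 = 0, so t = (82.44 + √(82.44² + 2·9.81·68.0)) / 9.81 = (82.44 + 90.17) / 9.81 = 17.59 s.
Horizontal distance: R = vₓ t = 33.81 × 17.59 = 594.9 m.

595 m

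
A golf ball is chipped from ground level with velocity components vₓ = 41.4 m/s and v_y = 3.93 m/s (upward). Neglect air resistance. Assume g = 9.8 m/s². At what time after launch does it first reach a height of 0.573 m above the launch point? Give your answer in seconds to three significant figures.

Require v_y0 t − ½ g t² = 0.573, i.e. 4.900 t² − 3.930 t + 0.573 = 0.
Quadratic formula: t = (3.930 ± √4.2141) / 9.80 = (3.930 ± 2.053) / 9.80 → t = 0.1915 s or 0.6105 s.
The first (ascending) time is 0.1915 s.

0.192 s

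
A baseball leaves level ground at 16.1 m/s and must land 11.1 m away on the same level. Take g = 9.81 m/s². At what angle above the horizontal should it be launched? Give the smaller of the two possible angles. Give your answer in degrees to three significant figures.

Level-ground range R = v₀² sin(2θ)/g ⇒ sin(2θ) = gR/v₀² = 9.81 × 11.1 / 16.1² = 0.4201.
2θ = 24.84° or 180° − 24.84° = 155.2°, so θ = 12.42° or 77.58°.
The smaller angle is 12.42°.

12.4°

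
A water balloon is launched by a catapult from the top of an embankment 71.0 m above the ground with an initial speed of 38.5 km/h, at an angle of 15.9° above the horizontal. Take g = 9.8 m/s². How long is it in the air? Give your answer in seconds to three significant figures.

4.12 s

Convert: 38.5 km/h = 38.5/3.6 = 10.69 m/s.
Horizontal component vₓ = 10.69 cos 15.9° = 10.29 m/s; vertical v_y0 = 10.69 sin 15.9° = 2.930 m/s.
Vertical motion (up positive, ground at y = 0): 4.900 t² − (2.930) t − 71.0 = 0, so t = (2.930 + √(2.930² + 2·9.80·71.0)) / 9.80 = (2.930 + 37.42) / 9.80 = 4.117 s.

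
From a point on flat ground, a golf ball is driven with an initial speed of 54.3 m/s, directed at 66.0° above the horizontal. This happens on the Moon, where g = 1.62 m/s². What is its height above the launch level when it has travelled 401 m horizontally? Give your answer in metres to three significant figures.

Horizontal component vₓ = 54.30 cos 66.0° = 22.09 m/s; vertical v_y0 = 54.30 sin 66.0° = 49.61 m/s.
At x = 401 m, t = x/vₓ = 401/22.09 = 18.16 s.
Height: y = v_y0 t − ½ g t² = 49.61 × 18.16 − 0.8100 × 18.16² = 900.7 − 267.0 = 633.6 m.

634 m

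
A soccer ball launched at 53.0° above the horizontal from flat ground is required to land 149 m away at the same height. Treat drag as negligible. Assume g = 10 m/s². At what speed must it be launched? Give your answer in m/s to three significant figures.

39.4 m/s

On level ground R = v₀² sin 2θ / g ⇒ v₀ = √(gR / sin 2θ).
v₀ = √(10.0 × 149 / sin 106.0°) = √(1490 / 0.9613) = √1550.0 = 39.37 m/s.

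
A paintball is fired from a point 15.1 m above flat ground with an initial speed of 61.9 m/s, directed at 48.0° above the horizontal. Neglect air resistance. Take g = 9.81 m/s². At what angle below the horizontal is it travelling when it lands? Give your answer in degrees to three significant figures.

49.9°

vₓ = 61.90 cos 48.0° = 41.42 m/s; v_y0 = 61.90 sin 48.0° = 46.00 m/s.
Vertical motion (up positive, ground at y = 0): 4.905 t² − (46.00) t − 15.1 = 0, so t = (46.00 + √(46.00² + 2·9.81·15.1)) / 9.81 = (46.00 + 49.12) / 9.81 = 9.696 s.
At impact: v_y = v_y0 − g t = −49.12 m/s; vₓ = 41.42 m/s.
Angle below horizontal: arctan(|v_y|/vₓ) = arctan(49.12/41.42) = 49.86°.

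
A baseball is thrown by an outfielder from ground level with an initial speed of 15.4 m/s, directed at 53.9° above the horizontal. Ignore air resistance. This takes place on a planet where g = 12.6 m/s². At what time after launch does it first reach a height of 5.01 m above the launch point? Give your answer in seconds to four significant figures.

vₓ = 15.40 cos 53.9° = 9.074 m/s; v_y0 = 15.40 sin 53.9° = 12.44 m/s.
Require v_y0 t − ½ g t² = 5.01, i.e. 6.300 t² − 12.44 t + 5.01 = 0.
Quadratic formula: t = (12.44 ± √28.577) / 12.6 = (12.44 ± 5.346) / 12.6 → t = 0.5633 s or 1.412 s.
The first (ascending) time is 0.5633 s.

0.5633 s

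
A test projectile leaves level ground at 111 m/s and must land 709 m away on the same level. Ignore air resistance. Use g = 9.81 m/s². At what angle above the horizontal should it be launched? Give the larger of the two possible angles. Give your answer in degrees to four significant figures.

Level-ground range R = v₀² sin(2θ)/g ⇒ sin(2θ) = gR/v₀² = 9.81 × 709 / 111² = 0.5645.
2θ = 34.37° or 180° − 34.37° = 145.6°, so θ = 17.18° or 72.82°.
The larger angle is 72.82°.

72.82°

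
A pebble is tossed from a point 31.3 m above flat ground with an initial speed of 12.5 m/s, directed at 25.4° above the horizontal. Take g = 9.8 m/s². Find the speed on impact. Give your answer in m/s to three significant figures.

vₓ = 12.50 cos 25.4° = 11.29 m/s; v_y0 = 12.50 sin 25.4° = 5.362 m/s.
With up positive and y = 0 at the ground: y(t) = 31.3 + (5.362) t − 4.900 t². Setting y = 0 and taking the positive root: t = [5.362 + √(5.362² + 2·9.80·31.3)] / 9.80 = (5.362 + 25.34) / 9.80 = 3.133 s.
Vertical velocity at impact: v_y = v_y0 − g t = 5.362 − 9.80 × 3.133 = −25.34 m/s.
Speed: |v| = √(vₓ² + v_y²) = √(11.29² + 25.34²) = 27.74 m/s.

27.7 m/s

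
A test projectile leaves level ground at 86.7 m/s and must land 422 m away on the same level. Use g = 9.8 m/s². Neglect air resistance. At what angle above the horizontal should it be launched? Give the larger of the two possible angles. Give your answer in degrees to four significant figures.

R = v₀² sin 2θ / g gives sin 2θ = gR/v₀² = 9.80·422/86.7² = 0.5502.
2θ = 33.38° or 180° − 33.38° = 146.6°, so θ = 16.69° or 73.31°.
The larger angle is 73.31°.

73.31°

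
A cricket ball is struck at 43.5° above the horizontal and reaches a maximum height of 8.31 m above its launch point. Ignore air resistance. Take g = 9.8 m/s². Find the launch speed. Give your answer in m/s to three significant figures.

18.5 m/s

At the peak v_y = 0, so v_y0 = √(2gH) = √(2 × 9.80 × 8.31) = 12.76 m/s.
v_y0 = v₀ sin θ ⇒ v₀ = 12.76 / sin 43.5° = 18.54 m/s.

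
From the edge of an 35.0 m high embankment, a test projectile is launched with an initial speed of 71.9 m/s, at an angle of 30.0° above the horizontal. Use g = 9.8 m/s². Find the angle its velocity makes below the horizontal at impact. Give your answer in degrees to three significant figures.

Components: vₓ = 71.90 cos 30.0° = 62.27 m/s, v_y0 = 71.90 sin 30.0° = 35.95 m/s.
The projectile lands when y = 35.0 + (35.95) t − ½·9.80·t² = 0. Positive root: t = (35.95 + √(35.95² + 2·9.80·35.0)) / 9.80 = (35.95 + 44.48) / 9.80 = 8.207 s.
At impact: v_y = v_y0 − g t = −44.48 m/s; vₓ = 62.27 m/s.
Angle below horizontal: arctan(|v_y|/vₓ) = arctan(44.48/62.27) = 35.54°.

35.5°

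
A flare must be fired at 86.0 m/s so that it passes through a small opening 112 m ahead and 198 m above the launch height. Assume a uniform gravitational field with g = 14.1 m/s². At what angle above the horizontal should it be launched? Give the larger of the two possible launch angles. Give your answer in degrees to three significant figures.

Trajectory: y = x tanθ − g x² (1 + tan²θ)/(2v₀²). With x = 112, y = 198, v₀ = 86.0, g = 14.1:
11.96 tan²θ − 112 tanθ + (210.0) = 0.
tanθ = [112 ± √(112² − 4 × 11.96 × (210.0))] / (2 × 11.96) = (112 ± 50.02) / 23.91, giving tanθ = 2.592 or 6.775.
θ = 68.90° or 81.60°; the larger is 81.60°.

81.6°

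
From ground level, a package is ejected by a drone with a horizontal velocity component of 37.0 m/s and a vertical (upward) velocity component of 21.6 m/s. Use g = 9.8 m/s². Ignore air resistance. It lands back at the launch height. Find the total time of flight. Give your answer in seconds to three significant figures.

4.41 s

It returns to y = 0 when t = 2 v_y0 / g = 2(21.60)/9.80 = 4.408 s.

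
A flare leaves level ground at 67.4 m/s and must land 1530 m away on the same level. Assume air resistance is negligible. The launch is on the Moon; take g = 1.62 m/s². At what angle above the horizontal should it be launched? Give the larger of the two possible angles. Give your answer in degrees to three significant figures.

73.5°

Level-ground range R = v₀² sin(2θ)/g ⇒ sin(2θ) = gR/v₀² = 1.62 × 1530 / 67.4² = 0.5456.
2θ = 33.07° or 180° − 33.07° = 146.9°, so θ = 16.53° or 73.47°.
The larger angle is 73.47°.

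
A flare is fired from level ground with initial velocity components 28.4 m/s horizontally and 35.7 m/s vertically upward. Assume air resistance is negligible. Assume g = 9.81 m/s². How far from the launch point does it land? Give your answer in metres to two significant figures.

Flight time T = 2 v_y0 / g = 7.278 s.
Horizontal distance R = vₓ T = 28.40 × 7.278 = 206.7 m.

210 m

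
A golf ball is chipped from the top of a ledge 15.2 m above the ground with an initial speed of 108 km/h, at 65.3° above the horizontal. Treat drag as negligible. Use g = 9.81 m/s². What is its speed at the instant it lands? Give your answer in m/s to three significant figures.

Convert: 108 km/h = 108/3.6 = 30.00 m/s.
vₓ = 30.00 cos 65.3° = 12.54 m/s; v_y0 = 30.00 sin 65.3° = 27.26 m/s.
The projectile lands when y = 15.2 + (27.26) t − ½·9.81·t² = 0. Positive root: t = (27.26 + √(27.26² + 2·9.81·15.2)) / 9.81 = (27.26 + 32.27) / 9.81 = 6.067 s.
Vertical velocity at impact: v_y = v_y0 − g t = 27.26 − 9.81 × 6.067 = −32.27 m/s.
Speed: |v| = √(vₓ² + v_y²) = √(12.54² + 32.27²) = 34.62 m/s.

34.6 m/s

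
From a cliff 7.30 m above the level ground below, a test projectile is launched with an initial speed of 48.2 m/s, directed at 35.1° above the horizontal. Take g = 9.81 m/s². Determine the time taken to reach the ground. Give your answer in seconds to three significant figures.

Horizontal component vₓ = 48.20 cos 35.1° = 39.43 m/s; vertical v_y0 = 48.20 sin 35.1° = 27.72 m/s.
Vertical motion (up positive, ground at y = 0): 4.905 t² − (27.72) t − 7.30 = 0, so t = (27.72 + √(27.72² + 2·9.81·7.30)) / 9.81 = (27.72 + 30.19) / 9.81 = 5.903 s.

5.90 s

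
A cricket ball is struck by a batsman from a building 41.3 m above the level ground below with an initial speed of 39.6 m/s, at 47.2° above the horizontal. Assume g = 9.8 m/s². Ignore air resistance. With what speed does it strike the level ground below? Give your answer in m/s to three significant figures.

Components: vₓ = 39.60 cos 47.2° = 26.91 m/s, v_y0 = 39.60 sin 47.2° = 29.06 m/s.
With up positive and y = 0 at the ground: y(t) = 41.3 + (29.06) t − 4.900 t². Setting y = 0 and taking the positive root: t = [29.06 + √(29.06² + 2·9.80·41.3)] / 9.80 = (29.06 + 40.67) / 9.80 = 7.114 s.
Vertical velocity at impact: v_y = v_y0 − g t = 29.06 − 9.80 × 7.114 = −40.67 m/s.
Speed: |v| = √(vₓ² + v_y²) = √(26.91² + 40.67²) = 48.76 m/s.

48.8 m/s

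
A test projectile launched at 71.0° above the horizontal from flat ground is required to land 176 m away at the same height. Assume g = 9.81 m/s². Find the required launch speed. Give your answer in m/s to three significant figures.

Level-ground range: R = v₀² sin(2θ)/g, so v₀ = √(gR / sin 2θ).
v₀ = √(9.81 × 176 / sin 142.0°) = √(1727 / 0.6157) = √2804.4 = 52.96 m/s.

53.0 m/s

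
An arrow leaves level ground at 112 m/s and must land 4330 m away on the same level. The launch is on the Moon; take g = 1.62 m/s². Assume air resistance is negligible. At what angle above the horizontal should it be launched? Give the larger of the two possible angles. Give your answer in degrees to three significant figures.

From R = (v₀²/g) sin 2θ: sin 2θ = 1.62 × 4330 / 12544 = 0.5592.
2θ = 34.00° or 180° − 34.00° = 146.0°, so θ = 17.00° or 73.00°.
The larger angle is 73.00°.

73.0°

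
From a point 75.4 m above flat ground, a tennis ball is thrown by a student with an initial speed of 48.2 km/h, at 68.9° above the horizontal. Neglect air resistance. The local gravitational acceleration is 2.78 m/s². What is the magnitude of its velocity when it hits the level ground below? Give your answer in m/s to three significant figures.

Convert: 48.2 km/h = 48.2/3.6 = 13.39 m/s.
Components: vₓ = 13.39 cos 68.9° = 4.820 m/s, v_y0 = 13.39 sin 68.9° = 12.49 m/s.
Vertical motion (up positive, ground at y = 0): 1.390 t² − (12.49) t − 75.4 = 0, so t = (12.49 + √(12.49² + 2·2.78·75.4)) / 2.78 = (12.49 + 23.98) / 2.78 = 13.12 s.
Vertical velocity at impact: v_y = v_y0 − g t = 12.49 − 2.78 × 13.12 = −23.98 m/s.
Speed: |v| = √(vₓ² + v_y²) = √(4.820² + 23.98²) = 24.46 m/s.

24.5 m/s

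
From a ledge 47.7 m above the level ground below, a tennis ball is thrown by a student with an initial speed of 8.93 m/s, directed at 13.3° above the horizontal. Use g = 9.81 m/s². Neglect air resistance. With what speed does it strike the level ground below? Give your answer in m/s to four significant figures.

31.87 m/s

Horizontal component vₓ = 8.930 cos 13.3° = 8.690 m/s; vertical v_y0 = 8.930 sin 13.3° = 2.054 m/s.
The projectile lands when y = 47.7 + (2.054) t − ½·9.81·t² = 0. Positive root: t = (2.054 + √(2.054² + 2·9.81·47.7)) / 9.81 = (2.054 + 30.66) / 9.81 = 3.335 s.
Vertical velocity at impact: v_y = v_y0 − g t = 2.054 − 9.81 × 3.335 = −30.66 m/s.
Speed: |v| = √(vₓ² + v_y²) = √(8.690² + 30.66²) = 31.87 m/s.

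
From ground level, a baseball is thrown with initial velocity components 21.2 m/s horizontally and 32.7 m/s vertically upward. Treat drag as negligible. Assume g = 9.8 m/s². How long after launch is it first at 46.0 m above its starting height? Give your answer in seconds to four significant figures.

Height y(t) = 32.70 t − 4.900 t² = 46.0 gives 4.900 t² − 32.70 t + 46.0 = 0.
t = [32.70 ± √(32.70² − 2·9.80·46.0)] / 9.80 = (32.70 ± 12.95) / 9.80, so t = 2.015 s or t = 4.658 s.
The first (ascending) time is 2.015 s.

2.015 s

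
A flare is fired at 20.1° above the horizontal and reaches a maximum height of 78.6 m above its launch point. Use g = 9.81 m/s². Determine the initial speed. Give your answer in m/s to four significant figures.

At the peak v_y = 0, so v_y0 = √(2gH) = √(2 × 9.81 × 78.6) = 39.27 m/s.
v_y0 = v₀ sin θ ⇒ v₀ = 39.27 / sin 20.1° = 114.3 m/s.

114.3 m/s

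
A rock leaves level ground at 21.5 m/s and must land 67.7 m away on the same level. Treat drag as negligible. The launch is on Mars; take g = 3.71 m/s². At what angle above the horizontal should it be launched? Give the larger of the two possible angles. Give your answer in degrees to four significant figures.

73.54°

Level-ground range R = v₀² sin(2θ)/g ⇒ sin(2θ) = gR/v₀² = 3.71 × 67.7 / 21.5² = 0.5434.
2θ = 32.91° or 180° − 32.91° = 147.1°, so θ = 16.46° or 73.54°.
The larger angle is 73.54°.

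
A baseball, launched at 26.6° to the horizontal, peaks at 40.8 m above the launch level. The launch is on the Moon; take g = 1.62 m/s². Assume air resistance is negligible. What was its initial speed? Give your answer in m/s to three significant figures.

25.7 m/s

At the peak v_y = 0, so v_y0 = √(2gH) = √(2 × 1.62 × 40.8) = 11.50 m/s.
v_y0 = v₀ sin θ ⇒ v₀ = 11.50 / sin 26.6° = 25.68 m/s.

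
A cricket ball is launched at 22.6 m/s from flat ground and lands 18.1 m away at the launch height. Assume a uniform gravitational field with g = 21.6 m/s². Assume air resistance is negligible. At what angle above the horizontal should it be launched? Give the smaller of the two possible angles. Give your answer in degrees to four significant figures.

From R = (v₀²/g) sin 2θ: sin 2θ = 21.6 × 18.1 / 510.76 = 0.7654.
2θ = 49.95° or 180° − 49.95° = 130.1°, so θ = 24.97° or 65.03°.
The smaller angle is 24.97°.

24.97°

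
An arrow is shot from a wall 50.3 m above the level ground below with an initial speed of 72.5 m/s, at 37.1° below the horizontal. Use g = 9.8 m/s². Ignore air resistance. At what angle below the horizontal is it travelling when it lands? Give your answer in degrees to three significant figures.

43.0°

Components: vₓ = 72.50 cos 37.1° = 57.82 m/s, v_y0 = −43.73 m/s (downward).
With up positive and y = 0 at the ground: y(t) = 50.3 + (−43.73) t − 4.900 t². Setting y = 0 and taking the positive root: t = [−43.73 + √(43.73² + 2·9.80·50.3)] / 9.80 = (−43.73 + 53.84) / 9.80 = 1.031 s.
At impact: v_y = v_y0 − g t = −53.84 m/s; vₓ = 57.82 m/s.
Angle below horizontal: arctan(|v_y|/vₓ) = arctan(53.84/57.82) = 42.95°.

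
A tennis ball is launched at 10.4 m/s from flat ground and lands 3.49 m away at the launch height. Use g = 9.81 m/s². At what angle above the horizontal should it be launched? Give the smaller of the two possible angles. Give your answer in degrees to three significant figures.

R = v₀² sin 2θ / g gives sin 2θ = gR/v₀² = 9.81·3.49/10.4² = 0.3165.
2θ = 18.45° or 180° − 18.45° = 161.5°, so θ = 9.227° or 80.77°.
The smaller angle is 9.227°.

9.23°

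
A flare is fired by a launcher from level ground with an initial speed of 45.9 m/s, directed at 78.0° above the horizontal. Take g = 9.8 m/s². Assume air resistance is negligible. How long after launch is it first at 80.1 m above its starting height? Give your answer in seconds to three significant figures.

2.43 s

Resolve: vₓ = 45.90 cos 78.0° = 9.543 m/s and v_y0 = 45.90 sin 78.0° = 44.90 m/s.
Set y = v_y0 t − ½ g t² = 80.1: 4.900 t² − 44.90 t + 80.1 = 0.
t = [44.90 ± √(44.90² − 2·9.80·80.1)] / 9.80 = (44.90 ± 21.11) / 9.80, so t = 2.427 s or t = 6.736 s.
The first (ascending) time is 2.427 s.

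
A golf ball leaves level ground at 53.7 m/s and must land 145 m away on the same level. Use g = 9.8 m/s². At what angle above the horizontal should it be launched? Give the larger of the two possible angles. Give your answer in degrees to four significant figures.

From R = (v₀²/g) sin 2θ: sin 2θ = 9.80 × 145 / 2883.7 = 0.4928.
2θ = 29.52° or 180° − 29.52° = 150.5°, so θ = 14.76° or 75.24°.
The larger angle is 75.24°.

75.24°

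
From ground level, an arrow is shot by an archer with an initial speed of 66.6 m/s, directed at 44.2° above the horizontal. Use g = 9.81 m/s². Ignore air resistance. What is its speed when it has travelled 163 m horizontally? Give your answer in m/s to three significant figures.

49.5 m/s

Resolve: vₓ = 66.60 cos 44.2° = 47.75 m/s and v_y0 = 66.60 sin 44.2° = 46.43 m/s.
x = vₓ t ⇒ t = 163/47.75 = 3.414 s.
Vertical velocity there: v_y = v_y0 − g t = 46.43 − 9.81 × 3.414 = 12.94 m/s.
Speed: √(vₓ² + v_y²) = √(47.75² + 12.94²) = 49.47 m/s.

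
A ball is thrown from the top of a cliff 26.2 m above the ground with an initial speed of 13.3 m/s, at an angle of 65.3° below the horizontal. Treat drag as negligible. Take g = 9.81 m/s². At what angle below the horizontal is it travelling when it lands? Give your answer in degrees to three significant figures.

Components: vₓ = 13.30 cos 65.3° = 5.558 m/s, v_y0 = −12.08 m/s (downward).
The projectile lands when y = 26.2 + (−12.08) t − ½·9.81·t² = 0. Positive root: t = (−12.08 + √(12.08² + 2·9.81·26.2)) / 9.81 = (−12.08 + 25.69) / 9.81 = 1.387 s.
At impact: v_y = v_y0 − g t = −25.69 m/s; vₓ = 5.558 m/s.
Angle below horizontal: arctan(|v_y|/vₓ) = arctan(25.69/5.558) = 77.79°.

77.8°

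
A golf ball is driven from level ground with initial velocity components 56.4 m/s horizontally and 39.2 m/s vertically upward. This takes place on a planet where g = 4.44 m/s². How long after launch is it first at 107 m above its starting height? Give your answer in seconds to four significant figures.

Require v_y0 t − ½ g t² = 107, i.e. 2.220 t² − 39.20 t + 107 = 0.
Quadratic formula: t = (39.20 ± √586.48) / 4.44 = (39.20 ± 24.22) / 4.44 → t = 3.374 s or 14.28 s.
The first (ascending) time is 3.374 s.

3.374 s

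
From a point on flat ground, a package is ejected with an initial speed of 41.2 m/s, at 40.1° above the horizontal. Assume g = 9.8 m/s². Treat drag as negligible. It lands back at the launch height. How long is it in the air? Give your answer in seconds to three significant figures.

5.42 s

Horizontal component vₓ = 41.20 cos 40.1° = 31.51 m/s; vertical v_y0 = 41.20 sin 40.1° = 26.54 m/s.
Landing at launch height ⇒ T = 2 v_y0 / g = 2 × 26.54 / 9.80 = 5.416 s.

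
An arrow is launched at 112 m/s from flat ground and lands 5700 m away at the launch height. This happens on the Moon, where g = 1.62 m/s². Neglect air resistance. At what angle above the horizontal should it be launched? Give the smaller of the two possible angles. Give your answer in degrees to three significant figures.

R = v₀² sin 2θ / g gives sin 2θ = gR/v₀² = 1.62·5700/112² = 0.7361.
2θ = 47.40° or 180° − 47.40° = 132.6°, so θ = 23.70° or 66.30°.
The smaller angle is 23.70°.

23.7°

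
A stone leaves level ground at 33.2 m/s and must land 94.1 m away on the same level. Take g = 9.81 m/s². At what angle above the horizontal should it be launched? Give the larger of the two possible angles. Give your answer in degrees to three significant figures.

61.6°

From R = (v₀²/g) sin 2θ: sin 2θ = 9.81 × 94.1 / 1102.2 = 0.8375.
2θ = 56.88° or 180° − 56.88° = 123.1°, so θ = 28.44° or 61.56°.
The larger angle is 61.56°.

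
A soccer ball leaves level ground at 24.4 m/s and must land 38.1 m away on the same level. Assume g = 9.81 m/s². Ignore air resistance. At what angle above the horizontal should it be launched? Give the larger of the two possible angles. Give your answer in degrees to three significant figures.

R = v₀² sin 2θ / g gives sin 2θ = gR/v₀² = 9.81·38.1/24.4² = 0.6278.
2θ = 38.89° or 180° − 38.89° = 141.1°, so θ = 19.44° or 70.56°.
The larger angle is 70.56°.

70.6°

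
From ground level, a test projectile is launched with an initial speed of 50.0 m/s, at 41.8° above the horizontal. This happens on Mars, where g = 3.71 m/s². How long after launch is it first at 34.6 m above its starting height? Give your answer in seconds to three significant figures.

1.11 s

Horizontal component vₓ = 50.00 cos 41.8° = 37.27 m/s; vertical v_y0 = 50.00 sin 41.8° = 33.33 m/s.
Set y = v_y0 t − ½ g t² = 34.6: 1.855 t² − 33.33 t + 34.6 = 0.
Quadratic formula: t = (33.33 ± √853.93) / 3.71 = (33.33 ± 29.22) / 3.71 → t = 1.106 s or 16.86 s.
The first (ascending) time is 1.106 s.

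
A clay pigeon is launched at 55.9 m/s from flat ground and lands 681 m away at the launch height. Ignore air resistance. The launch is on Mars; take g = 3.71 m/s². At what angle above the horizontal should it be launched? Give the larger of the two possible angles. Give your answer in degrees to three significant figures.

63.0°

R = v₀² sin 2θ / g gives sin 2θ = gR/v₀² = 3.71·681/55.9² = 0.8085.
2θ = 53.95° or 180° − 53.95° = 126.0°, so θ = 26.98° or 63.02°.
The larger angle is 63.02°.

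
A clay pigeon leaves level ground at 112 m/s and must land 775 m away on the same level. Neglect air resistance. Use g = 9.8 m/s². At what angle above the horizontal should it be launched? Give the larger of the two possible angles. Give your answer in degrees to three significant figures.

71.4°

Level-ground range R = v₀² sin(2θ)/g ⇒ sin(2θ) = gR/v₀² = 9.80 × 775 / 112² = 0.6055.
2θ = 37.26° or 180° − 37.26° = 142.7°, so θ = 18.63° or 71.37°.
The larger angle is 71.37°.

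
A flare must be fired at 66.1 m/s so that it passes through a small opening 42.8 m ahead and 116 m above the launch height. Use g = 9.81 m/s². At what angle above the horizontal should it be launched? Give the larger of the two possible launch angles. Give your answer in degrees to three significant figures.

Trajectory: y = x tanθ − g x² (1 + tan²θ)/(2v₀²). With x = 42.8, y = 116, v₀ = 66.1, g = 9.81:
2.056 tan²θ − 42.8 tanθ + (118.1) = 0.
tanθ = [42.8 ± √(42.8² − 4 × 2.056 × (118.1))] / (2 × 2.056) = (42.8 ± 29.34) / 4.113, giving tanθ = 3.273 or 17.54.
θ = 73.01° or 86.74°; the larger is 86.74°.

86.7°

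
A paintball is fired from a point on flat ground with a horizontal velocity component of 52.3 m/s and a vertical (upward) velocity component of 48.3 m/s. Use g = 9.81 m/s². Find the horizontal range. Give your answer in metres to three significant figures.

515 m

Flight time T = 2 v_y0 / g = 9.847 s.
Horizontal distance R = vₓ T = 52.30 × 9.847 = 515.0 m.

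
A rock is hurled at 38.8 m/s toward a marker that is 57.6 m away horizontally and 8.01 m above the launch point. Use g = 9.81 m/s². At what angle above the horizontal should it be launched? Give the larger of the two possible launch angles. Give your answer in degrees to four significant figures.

Trajectory: y = x tanθ − g x² (1 + tan²θ)/(2v₀²). With x = 57.6, y = 8.01, v₀ = 38.8, g = 9.81:
10.81 tan²θ − 57.6 tanθ + (18.82) = 0.
tanθ = [57.6 ± √(57.6² − 4 × 10.81 × (18.82))] / (2 × 10.81) = (57.6 ± 50.04) / 21.62, giving tanθ = 0.3497 or 4.979.
θ = 19.27° or 78.64°; the larger is 78.64°.

78.64°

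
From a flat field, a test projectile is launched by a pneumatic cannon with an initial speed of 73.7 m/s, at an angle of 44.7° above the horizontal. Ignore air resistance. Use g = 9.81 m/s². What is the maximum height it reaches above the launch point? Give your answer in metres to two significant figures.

Horizontal component vₓ = 73.70 cos 44.7° = 52.39 m/s; vertical v_y0 = 73.70 sin 44.7° = 51.84 m/s.
Maximum height: H = v_y0² / (2g) = 51.84² / (2 × 9.81) = 137.0 m.

140 m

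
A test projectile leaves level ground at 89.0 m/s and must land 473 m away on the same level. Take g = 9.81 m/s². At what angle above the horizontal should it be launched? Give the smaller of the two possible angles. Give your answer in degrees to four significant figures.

R = v₀² sin 2θ / g gives sin 2θ = gR/v₀² = 9.81·473/89.0² = 0.5858.
2θ = 35.86° or 180° − 35.86° = 144.1°, so θ = 17.93° or 72.07°.
The smaller angle is 17.93°.

17.93°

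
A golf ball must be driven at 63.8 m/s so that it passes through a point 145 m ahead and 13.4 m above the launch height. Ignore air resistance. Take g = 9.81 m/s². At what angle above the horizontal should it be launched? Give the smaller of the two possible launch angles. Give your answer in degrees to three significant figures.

15.7°

Trajectory: y = x tanθ − g x² (1 + tan²θ)/(2v₀²). With x = 145, y = 13.4, v₀ = 63.8, g = 9.81:
25.34 tan²θ − 145 tanθ + (38.74) = 0.
tanθ = [145 ± √(145² − 4 × 25.34 × (38.74))] / (2 × 25.34) = (145 ± 130.8) / 50.67, giving tanθ = 0.2809 or 5.442.
θ = 15.69° or 79.59°; the smaller is 15.69°.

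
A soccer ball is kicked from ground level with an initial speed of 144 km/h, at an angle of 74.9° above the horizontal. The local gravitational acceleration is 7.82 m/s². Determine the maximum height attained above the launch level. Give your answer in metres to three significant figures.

95.4 m

Convert: 144 km/h = 144/3.6 = 40.00 m/s.
Components: vₓ = 40.00 cos 74.9° = 10.42 m/s, v_y0 = 40.00 sin 74.9° = 38.62 m/s.
Peak height H = v_y0² / (2g) = 1491.4 / 15.64 = 95.36 m.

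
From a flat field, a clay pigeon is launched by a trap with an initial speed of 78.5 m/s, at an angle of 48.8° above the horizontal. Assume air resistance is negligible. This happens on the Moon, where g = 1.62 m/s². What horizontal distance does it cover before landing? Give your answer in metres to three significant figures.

Horizontal component vₓ = 78.50 cos 48.8° = 51.71 m/s; vertical v_y0 = 78.50 sin 48.8° = 59.06 m/s.
Time aloft: T = 2 v_y0 / g = 2 × 59.06 / 1.62 = 72.92 s.
Range: R = vₓ T = 51.71 × 72.92 = 3770 m.

3770 m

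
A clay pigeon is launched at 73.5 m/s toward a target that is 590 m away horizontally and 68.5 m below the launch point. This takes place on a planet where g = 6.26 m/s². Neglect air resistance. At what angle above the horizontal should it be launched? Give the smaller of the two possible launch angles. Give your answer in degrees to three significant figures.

Trajectory: y = x tanθ − g x² (1 + tan²θ)/(2v₀²). With x = 590, y = −68.5, v₀ = 73.5, g = 6.26:
201.7 tan²θ − 590 tanθ + (133.2) = 0.
tanθ = [590 ± √(590² − 4 × 201.7 × (133.2))] / (2 × 201.7) = (590 ± 490.6) / 403.4, giving tanθ = 0.2465 or 2.679.
θ = 13.85° or 69.53°; the smaller is 13.85°.

13.8°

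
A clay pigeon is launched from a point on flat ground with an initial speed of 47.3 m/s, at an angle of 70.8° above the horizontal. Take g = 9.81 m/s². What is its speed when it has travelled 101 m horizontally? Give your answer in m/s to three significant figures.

Resolve: vₓ = 47.30 cos 70.8° = 15.56 m/s and v_y0 = 47.30 sin 70.8° = 44.67 m/s.
x = vₓ t ⇒ t = 101/15.56 = 6.493 s.
Vertical velocity there: v_y = v_y0 − g t = 44.67 − 9.81 × 6.493 = −19.03 m/s.
Speed: √(vₓ² + v_y²) = √(15.56² + 19.03²) = 24.58 m/s.

24.6 m/s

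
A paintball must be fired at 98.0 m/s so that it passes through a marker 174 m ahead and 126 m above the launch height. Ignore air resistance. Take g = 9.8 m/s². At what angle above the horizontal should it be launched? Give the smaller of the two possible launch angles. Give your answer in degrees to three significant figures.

41.4°

Trajectory: y = x tanθ − g x² (1 + tan²θ)/(2v₀²). With x = 174, y = 126, v₀ = 98.0, g = 9.80:
15.45 tan²θ − 174 tanθ + (141.4) = 0.
tanθ = [174 ± √(174² − 4 × 15.45 × (141.4))] / (2 × 15.45) = (174 ± 146.8) / 30.89, giving tanθ = 0.8820 or 10.38.
θ = 41.41° or 84.50°; the smaller is 41.41°.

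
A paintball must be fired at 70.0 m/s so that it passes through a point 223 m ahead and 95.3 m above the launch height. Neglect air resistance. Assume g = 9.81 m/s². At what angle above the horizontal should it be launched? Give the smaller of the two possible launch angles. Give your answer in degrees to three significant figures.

Trajectory: y = x tanθ − g x² (1 + tan²θ)/(2v₀²). With x = 223, y = 95.3, v₀ = 70.0, g = 9.81:
49.78 tan²θ − 223 tanθ + (145.1) = 0.
tanθ = [223 ± √(223² − 4 × 49.78 × (145.1))] / (2 × 49.78) = (223 ± 144.4) / 99.56, giving tanθ = 0.7898 or 3.690.
θ = 38.30° or 74.84°; the smaller is 38.30°.

38.3°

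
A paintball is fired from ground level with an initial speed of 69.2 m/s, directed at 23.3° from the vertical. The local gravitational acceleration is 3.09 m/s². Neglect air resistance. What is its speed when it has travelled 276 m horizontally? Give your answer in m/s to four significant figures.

42.41 m/s

Horizontal component vₓ = 69.20 sin 23.3° = 27.37 m/s; vertical v_y0 = 69.20 cos 23.3° = 63.56 m/s.
Time to reach x = 276 m: t = x/vₓ = 276/27.37 = 10.08 s.
Vertical velocity there: v_y = v_y0 − g t = 63.56 − 3.09 × 10.08 = 32.40 m/s.
Speed: √(vₓ² + v_y²) = √(27.37² + 32.40²) = 42.41 m/s.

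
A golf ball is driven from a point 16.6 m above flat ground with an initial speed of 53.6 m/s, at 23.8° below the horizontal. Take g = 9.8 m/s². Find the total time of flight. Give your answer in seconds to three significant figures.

0.667 s

Components: vₓ = 53.60 cos 23.8° = 49.04 m/s, v_y0 = −21.63 m/s (downward).
Vertical motion (up positive, ground at y = 0): 4.900 t² − (−21.63) t − 16.6 = 0, so t = (−21.63 + √(21.63² + 2·9.80·16.6)) / 9.80 = (−21.63 + 28.16) / 9.80 = 0.6667 s.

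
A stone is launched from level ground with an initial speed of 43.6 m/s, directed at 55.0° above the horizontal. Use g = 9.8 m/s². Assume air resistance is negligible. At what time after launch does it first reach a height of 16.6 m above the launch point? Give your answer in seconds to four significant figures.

vₓ = 43.60 cos 55.0° = 25.01 m/s; v_y0 = 43.60 sin 55.0° = 35.72 m/s.
Set y = v_y0 t − ½ g t² = 16.6: 4.900 t² − 35.72 t + 16.6 = 0.
t = [35.72 ± √(35.72² − 2·9.80·16.6)] / 9.80 = (35.72 ± 30.83) / 9.80, so t = 0.4989 s or t = 6.790 s.
The first (ascending) time is 0.4989 s.

0.4989 s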